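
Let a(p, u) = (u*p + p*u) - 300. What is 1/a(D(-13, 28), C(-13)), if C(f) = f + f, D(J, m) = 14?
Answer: -1/1028 ≈ -0.00097276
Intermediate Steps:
C(f) = 2*f
a(p, u) = -300 + 2*p*u (a(p, u) = (p*u + p*u) - 300 = 2*p*u - 300 = -300 + 2*p*u)
1/a(D(-13, 28), C(-13)) = 1/(-300 + 2*14*(2*(-13))) = 1/(-300 + 2*14*(-26)) = 1/(-300 - 728) = 1/(-1028) = -1/1028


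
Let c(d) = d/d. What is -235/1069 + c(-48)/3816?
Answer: -895691/4079304 ≈ -0.21957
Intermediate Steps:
c(d) = 1
-235/1069 + c(-48)/3816 = -235/1069 + 1/3816 = -895691/4079304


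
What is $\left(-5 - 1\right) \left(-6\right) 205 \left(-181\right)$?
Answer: $-1335780$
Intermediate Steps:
$\left(-5 - 1\right) \left(-6\right) 205 \left(-181\right) = \left(-6\right) \left(-6\right) 205 \left(-181\right) = 36 \cdot 205 \left(-181\right) = 7380 \left(-181\right) = -1335780$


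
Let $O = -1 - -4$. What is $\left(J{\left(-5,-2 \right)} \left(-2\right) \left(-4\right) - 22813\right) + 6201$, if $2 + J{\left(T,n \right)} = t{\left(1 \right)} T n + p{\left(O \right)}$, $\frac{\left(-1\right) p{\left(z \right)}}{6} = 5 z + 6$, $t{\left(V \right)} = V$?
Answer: $-17556$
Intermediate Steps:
$O = 3$ ($O = -1 + 4 = 3$)
$p{\left(z \right)} = -36 - 30 z$ ($p{\left(z \right)} = - 6 \left(5 z + 6\right) = - 6 \left(6 + 5 z\right) = -36 - 30 z$)
$J{\left(T,n \right)} = -128 + T n$ ($J{\left(T,n \right)} = -2 + \left(1 T n - 126\right) = -2 + \left(T n - 126\right) = -2 + \left(-126 + T n\right) = -128 + T n$)
$\left(J{\left(-5,-2 \right)} \left(-2\right) \left(-4\right) - 22813\right) + 6201 = \left(\left(-128 - -10\right) \left(-2\right) \left(-4\right) - 22813\right) + 6201 = \left(\left(-128 + 10\right) \left(-2\right) \left(-4\right) - 22813\right) + 6201 = \left(\left(-118\right) \left(-2\right) \left(-4\right) - 22813\right) + 6201 = \left(236 \left(-4\right) - 22813\right) + 6201 = \left(-944 - 22813\right) + 6201 = -23757 + 6201 = -17556$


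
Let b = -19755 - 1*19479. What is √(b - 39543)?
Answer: 3*I*√8753 ≈ 280.67*I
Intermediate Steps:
b = -39234 (b = -19755 - 19479 = -39234)
√(b - 39543) = √(-39234 - 39543) = √(-78777) = 3*I*√8753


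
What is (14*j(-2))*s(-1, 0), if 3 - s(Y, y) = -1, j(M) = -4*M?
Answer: 448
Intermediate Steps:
s(Y, y) = 4 (s(Y, y) = 3 - 1*(-1) = 3 + 1 = 4)
(14*j(-2))*s(-1, 0) = (14*(-4*(-2)))*4 = (14*8)*4 = 112*4 = 448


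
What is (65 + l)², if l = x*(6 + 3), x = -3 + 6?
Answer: 8464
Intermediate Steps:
x = 3
l = 27 (l = 3*(6 + 3) = 3*9 = 27)
(65 + l)² = (65 + 27)² = 92² = 8464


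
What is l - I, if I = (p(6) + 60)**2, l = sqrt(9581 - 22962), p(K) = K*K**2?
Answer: -76176 + I*sqrt(13381) ≈ -76176.0 + 115.68*I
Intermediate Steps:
p(K) = K**3
l = I*sqrt(13381) (l = sqrt(-13381) = I*sqrt(13381) ≈ 115.68*I)
I = 76176 (I = (6**3 + 60)**2 = (216 + 60)**2 = 276**2 = 76176)
l - I = I*sqrt(13381) - 1*76176 = I*sqrt(13381) - 76176 = -76176 + I*sqrt(13381)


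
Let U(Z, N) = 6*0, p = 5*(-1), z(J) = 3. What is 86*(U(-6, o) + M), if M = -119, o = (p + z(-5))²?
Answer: -10234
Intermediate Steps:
p = -5
o = 4 (o = (-5 + 3)² = (-2)² = 4)
U(Z, N) = 0
86*(U(-6, o) + M) = 86*(0 - 119) = 86*(-119) = -10234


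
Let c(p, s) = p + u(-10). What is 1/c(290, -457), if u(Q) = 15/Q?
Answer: 2/577 ≈ 0.0034662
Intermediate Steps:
c(p, s) = -3/2 + p (c(p, s) = p + 15/(-10) = p + 15*(-1/10) = p - 3/2 = -3/2 + p)
1/c(290, -457) = 1/(-3/2 + 290) = 1/(577/2) = 2/577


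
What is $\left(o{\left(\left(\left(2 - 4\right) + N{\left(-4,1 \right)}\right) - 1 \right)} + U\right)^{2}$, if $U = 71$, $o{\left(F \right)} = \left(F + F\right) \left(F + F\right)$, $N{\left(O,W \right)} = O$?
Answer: $71289$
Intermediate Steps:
$o{\left(F \right)} = 4 F^{2}$ ($o{\left(F \right)} = 2 F 2 F = 4 F^{2}$)
$\left(o{\left(\left(\left(2 - 4\right) + N{\left(-4,1 \right)}\right) - 1 \right)} + U\right)^{2} = \left(4 \left(\left(\left(2 - 4\right) - 4\right) - 1\right)^{2} + 71\right)^{2} = \left(4 \left(\left(-2 - 4\right) - 1\right)^{2} + 71\right)^{2} = \left(4 \left(-6 - 1\right)^{2} + 71\right)^{2} = \left(4 \left(-7\right)^{2} + 71\right)^{2} = \left(4 \cdot 49 + 71\right)^{2} = \left(196 + 71\right)^{2} = 267^{2} = 71289$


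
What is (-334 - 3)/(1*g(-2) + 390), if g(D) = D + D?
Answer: -337/386 ≈ -0.87306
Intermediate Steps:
g(D) = 2*D
(-334 - 3)/(1*g(-2) + 390) = (-334 - 3)/(1*(2*(-2)) + 390) = -337/(1*(-4) + 390) = -337/(-4 + 390) = -337/386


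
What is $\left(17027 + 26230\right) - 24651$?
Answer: $18606$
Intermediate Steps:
$\left(17027 + 26230\right) - 24651 = 43257 - 24651 = 18606$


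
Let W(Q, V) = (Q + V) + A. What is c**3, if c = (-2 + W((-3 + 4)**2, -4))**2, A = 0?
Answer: 15625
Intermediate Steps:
W(Q, V) = Q + V (W(Q, V) = (Q + V) + 0 = Q + V)
c = 25 (c = (-2 + ((-3 + 4)**2 - 4))**2 = (-2 + (1**2 - 4))**2 = (-2 + (1 - 4))**2 = (-2 - 3)**2 = (-5)**2 = 25)
c**3 = 25**3 = 15625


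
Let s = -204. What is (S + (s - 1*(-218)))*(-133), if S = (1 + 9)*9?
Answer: -13832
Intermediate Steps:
S = 90 (S = 10*9 = 90)
(S + (s - 1*(-218)))*(-133) = (90 + (-204 - 1*(-218)))*(-133) = (90 + (-204 + 218))*(-133) = (90 + 14)*(-133) = 104*(-133) = -13832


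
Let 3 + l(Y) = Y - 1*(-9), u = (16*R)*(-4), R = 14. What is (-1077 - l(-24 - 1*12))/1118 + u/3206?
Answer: -311315/256022 ≈ -1.2160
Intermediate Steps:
u = -896 (u = (16*14)*(-4) = 224*(-4) = -896)
l(Y) = 6 + Y (l(Y) = -3 + (Y - 1*(-9)) = -3 + (Y + 9) = -3 + (9 + Y) = 6 + Y)
(-1077 - l(-24 - 1*12))/1118 + u/3206 = (-1077 - (6 + (-24 - 1*12)))/1118 - 896/3206 = (-1077 - (6 + (-24 - 12)))*(1/1118) - 896*1/3206 = (-1077 - (6 - 36))*(1/1118) - 64/229 = (-1077 - 1*(-30))*(1/1118) - 64/229 = (-1077 + 30)*(1/1118) - 64/229 = -1047*1/1118 - 64/229 = -1047/1118 - 64/229 = -311315/256022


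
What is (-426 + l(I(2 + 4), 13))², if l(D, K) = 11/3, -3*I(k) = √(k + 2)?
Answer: 1605289/9 ≈ 1.7837e+5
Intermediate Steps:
I(k) = -√(2 + k)/3 (I(k) = -√(k + 2)/3 = -√(2 + k)/3)
l(D, K) = 11/3 (l(D, K) = 11*(⅓) = 11/3)
(-426 + l(I(2 + 4), 13))² = (-426 + 11/3)² = (-1267/3)² = 1605289/9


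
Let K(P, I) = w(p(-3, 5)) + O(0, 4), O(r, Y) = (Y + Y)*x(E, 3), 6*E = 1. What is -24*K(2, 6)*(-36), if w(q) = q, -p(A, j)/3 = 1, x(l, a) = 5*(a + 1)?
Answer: 135648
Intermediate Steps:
E = ⅙ (E = (⅙)*1 = ⅙ ≈ 0.16667)
x(l, a) = 5 + 5*a (x(l, a) = 5*(1 + a) = 5 + 5*a)
p(A, j) = -3 (p(A, j) = -3*1 = -3)
O(r, Y) = 40*Y (O(r, Y) = (Y + Y)*(5 + 5*3) = (2*Y)*(5 + 15) = (2*Y)*20 = 40*Y)
K(P, I) = 157 (K(P, I) = -3 + 40*4 = -3 + 160 = 157)
-24*K(2, 6)*(-36) = -24*157*(-36) = -3768*(-36) = 135648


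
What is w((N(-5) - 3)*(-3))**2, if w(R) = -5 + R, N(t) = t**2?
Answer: 5041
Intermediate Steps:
w((N(-5) - 3)*(-3))**2 = (-5 + ((-5)**2 - 3)*(-3))**2 = (-5 + (25 - 3)*(-3))**2 = (-5 + 22*(-3))**2 = (-5 - 66)**2 = (-71)**2 = 5041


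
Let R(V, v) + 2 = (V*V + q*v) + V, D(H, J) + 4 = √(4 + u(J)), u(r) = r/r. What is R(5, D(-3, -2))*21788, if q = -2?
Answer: 784368 - 43576*√5 ≈ 6.8693e+5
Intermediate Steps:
u(r) = 1
D(H, J) = -4 + √5 (D(H, J) = -4 + √(4 + 1) = -4 + √5)
R(V, v) = -2 + V + V² - 2*v (R(V, v) = -2 + ((V*V - 2*v) + V) = -2 + ((V² - 2*v) + V) = -2 + (V + V² - 2*v) = -2 + V + V² - 2*v)
R(5, D(-3, -2))*21788 = (-2 + 5 + 5² - 2*(-4 + √5))*21788 = (-2 + 5 + 25 + (8 - 2*√5))*21788 = (36 - 2*√5)*21788 = 784368 - 43576*√5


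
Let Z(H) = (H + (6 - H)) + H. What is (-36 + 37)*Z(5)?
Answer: 11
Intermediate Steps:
Z(H) = 6 + H
(-36 + 37)*Z(5) = (-36 + 37)*(6 + 5) = 1*11 = 11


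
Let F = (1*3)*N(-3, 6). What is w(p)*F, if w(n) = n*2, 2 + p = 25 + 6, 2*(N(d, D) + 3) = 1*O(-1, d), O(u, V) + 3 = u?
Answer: -870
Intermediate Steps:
O(u, V) = -3 + u
N(d, D) = -5 (N(d, D) = -3 + (1*(-3 - 1))/2 = -3 + (1*(-4))/2 = -3 + (1/2)*(-4) = -3 - 2 = -5)
p = 29 (p = -2 + (25 + 6) = -2 + 31 = 29)
w(n) = 2*n
F = -15 (F = (1*3)*(-5) = 3*(-5) = -15)
w(p)*F = (2*29)*(-15) = 58*(-15) = -870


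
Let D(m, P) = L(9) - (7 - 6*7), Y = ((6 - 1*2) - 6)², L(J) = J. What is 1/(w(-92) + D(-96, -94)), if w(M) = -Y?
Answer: 1/40 ≈ 0.025000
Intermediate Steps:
Y = 4 (Y = ((6 - 2) - 6)² = (4 - 6)² = (-2)² = 4)
w(M) = -4 (w(M) = -1*4 = -4)
D(m, P) = 44 (D(m, P) = 9 - (7 - 6*7) = 9 - (7 - 42) = 9 - 1*(-35) = 9 + 35 = 44)
1/(w(-92) + D(-96, -94)) = 1/(-4 + 44) = 1/40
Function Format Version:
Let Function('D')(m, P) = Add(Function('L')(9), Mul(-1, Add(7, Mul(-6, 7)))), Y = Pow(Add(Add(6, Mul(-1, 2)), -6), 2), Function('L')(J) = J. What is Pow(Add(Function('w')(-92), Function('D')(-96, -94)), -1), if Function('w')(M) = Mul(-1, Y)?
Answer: Rational(1, 40) ≈ 0.025000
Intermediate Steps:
Y = 4 (Y = Pow(Add(Add(6, -2), -6), 2) = Pow(Add(4, -6), 2) = Pow(-2, 2) = 4)
Function('w')(M) = -4 (Function('w')(M) = Mul(-1, 4) = -4)
Function('D')(m, P) = 44 (Function('D')(m, P) = Add(9, Mul(-1, Add(7, Mul(-6, 7)))) = Add(9, Mul(-1, Add(7, -42))) = Add(9, Mul(-1, -35)) = Add(9, 35) = 44)
Pow(Add(Function('w')(-92), Function('D')(-96, -94)), -1) = Pow(Add(-4, 44), -1) = Pow(40, -1) = Rational(1, 40)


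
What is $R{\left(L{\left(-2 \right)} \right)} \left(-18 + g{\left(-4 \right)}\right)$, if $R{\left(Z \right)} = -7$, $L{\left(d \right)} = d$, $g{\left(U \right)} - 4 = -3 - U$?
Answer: $91$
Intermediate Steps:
$g{\left(U \right)} = 1 - U$ ($g{\left(U \right)} = 4 - \left(3 + U\right) = 1 - U$)
$R{\left(L{\left(-2 \right)} \right)} \left(-18 + g{\left(-4 \right)}\right) = - 7 \left(-18 + \left(1 - -4\right)\right) = - 7 \left(-18 + \left(1 + 4\right)\right) = - 7 \left(-18 + 5\right) = \left(-7\right) \left(-13\right) = 91$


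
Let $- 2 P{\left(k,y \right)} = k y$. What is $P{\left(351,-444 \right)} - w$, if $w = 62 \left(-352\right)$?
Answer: $99746$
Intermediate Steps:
$P{\left(k,y \right)} = - \frac{k y}{2}$
$w = -21824$
$P{\left(351,-444 \right)} - w = \left(- \frac{1}{2}\right) 351 \left(-444\right) - -21824 = 77922 + 21824 = 99746$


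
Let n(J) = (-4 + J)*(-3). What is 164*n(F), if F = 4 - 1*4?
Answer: 1968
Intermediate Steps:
F = 0 (F = 4 - 4 = 0)
n(J) = 12 - 3*J
164*n(F) = 164*(12 - 3*0) = 164*(12 + 0) = 164*12 = 1968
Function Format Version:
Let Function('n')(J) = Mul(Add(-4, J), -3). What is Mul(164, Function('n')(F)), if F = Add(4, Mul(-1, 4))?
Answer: 1968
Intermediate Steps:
F = 0 (F = Add(4, -4) = 0)
Function('n')(J) = Add(12, Mul(-3, J))
Mul(164, Function('n')(F)) = Mul(164, Add(12, Mul(-3, 0))) = Mul(164, Add(12, 0)) = Mul(164, 12) = 1968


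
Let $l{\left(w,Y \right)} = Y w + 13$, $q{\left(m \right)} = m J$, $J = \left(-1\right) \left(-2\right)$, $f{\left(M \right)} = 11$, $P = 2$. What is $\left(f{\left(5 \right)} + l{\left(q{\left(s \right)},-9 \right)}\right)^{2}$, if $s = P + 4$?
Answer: $7056$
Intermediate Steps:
$s = 6$ ($s = 2 + 4 = 6$)
$J = 2$
$q{\left(m \right)} = 2 m$ ($q{\left(m \right)} = m 2 = 2 m$)
$l{\left(w,Y \right)} = 13 + Y w$
$\left(f{\left(5 \right)} + l{\left(q{\left(s \right)},-9 \right)}\right)^{2} = \left(11 + \left(13 - 9 \cdot 2 \cdot 6\right)\right)^{2} = \left(11 + \left(13 - 108\right)\right)^{2} = \left(11 - 95\right)^{2} = \left(-84\right)^{2} = 7056$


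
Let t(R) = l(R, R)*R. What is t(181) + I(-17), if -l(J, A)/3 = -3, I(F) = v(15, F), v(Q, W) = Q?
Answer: 1644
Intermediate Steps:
I(F) = 15
l(J, A) = 9 (l(J, A) = -3*(-3) = 9)
t(R) = 9*R
t(181) + I(-17) = 9*181 + 15 = 1629 + 15 = 1644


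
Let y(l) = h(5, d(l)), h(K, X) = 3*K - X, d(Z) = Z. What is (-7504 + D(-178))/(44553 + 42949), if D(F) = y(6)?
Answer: -7495/87502 ≈ -0.085655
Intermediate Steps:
h(K, X) = -X + 3*K
y(l) = 15 - l (y(l) = -l + 3*5 = -l + 15 = 15 - l)
D(F) = 9 (D(F) = 15 - 1*6 = 15 - 6 = 9)
(-7504 + D(-178))/(44553 + 42949) = (-7504 + 9)/(44553 + 42949) = -7495/87502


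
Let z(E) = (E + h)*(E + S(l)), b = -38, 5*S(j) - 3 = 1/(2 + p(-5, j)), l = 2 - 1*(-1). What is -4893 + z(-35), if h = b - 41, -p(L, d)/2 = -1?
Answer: -9771/10 ≈ -977.10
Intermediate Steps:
l = 3 (l = 2 + 1 = 3)
p(L, d) = 2 (p(L, d) = -2*(-1) = 2)
S(j) = 13/20 (S(j) = 3/5 + 1/(5*(2 + 2)) = 3/5 + (1/5)/4 = 3/5 + (1/5)*(1/4) = 3/5 + 1/20 = 13/20)
h = -79 (h = -38 - 41 = -79)
z(E) = (-79 + E)*(13/20 + E) (z(E) = (E - 79)*(E + 13/20) = (-79 + E)*(13/20 + E))
-4893 + z(-35) = -4893 + (-1027/20 + (-35)**2 - 1567/20*(-35)) = -4893 + (-1027/20 + 1225 + 10969/4) = -4893 + 39159/10 = -9771/10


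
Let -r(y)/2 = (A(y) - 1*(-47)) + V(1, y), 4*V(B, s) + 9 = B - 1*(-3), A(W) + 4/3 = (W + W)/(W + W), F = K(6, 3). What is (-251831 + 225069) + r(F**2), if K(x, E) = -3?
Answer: -161117/6 ≈ -26853.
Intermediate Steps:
F = -3
A(W) = -1/3 (A(W) = -4/3 + (W + W)/(W + W) = -4/3 + (2*W)/((2*W)) = -4/3 + (2*W)*(1/(2*W)) = -4/3 + 1 = -1/3)
V(B, s) = -3/2 + B/4 (V(B, s) = -9/4 + (B - 1*(-3))/4 = -9/4 + (B + 3)/4 = -9/4 + (3 + B)/4 = -9/4 + (3/4 + B/4) = -3/2 + B/4)
r(y) = -545/6 (r(y) = -2*((-1/3 - 1*(-47)) + (-3/2 + (1/4)*1)) = -2*((-1/3 + 47) + (-3/2 + 1/4)) = -2*(140/3 - 5/4) = -2*545/12 = -545/6)
(-251831 + 225069) + r(F**2) = (-251831 + 225069) - 545/6 = -26762 - 545/6 = -161117/6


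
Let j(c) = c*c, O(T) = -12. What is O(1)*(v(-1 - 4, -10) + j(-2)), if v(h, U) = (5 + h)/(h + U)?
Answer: -48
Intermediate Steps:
v(h, U) = (5 + h)/(U + h)
j(c) = c²
O(1)*(v(-1 - 4, -10) + j(-2)) = -12*((5 + (-1 - 4))/(-10 + (-1 - 4)) + (-2)²) = -12*((5 - 5)/(-10 - 5) + 4) = -12*(0/(-15) + 4) = -12*(-1/15*0 + 4) = -12*(0 + 4) = -12*4 = -48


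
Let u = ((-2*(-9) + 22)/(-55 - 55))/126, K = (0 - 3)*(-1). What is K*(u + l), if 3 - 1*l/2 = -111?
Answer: 158002/231 ≈ 683.99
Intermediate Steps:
K = 3 (K = -3*(-1) = 3)
l = 228 (l = 6 - 2*(-111) = 6 + 222 = 228)
u = -2/693 (u = ((18 + 22)/(-110))*(1/126) = (40*(-1/110))*(1/126) = -4/11*1/126 = -2/693 ≈ -0.0028860)
K*(u + l) = 3*(-2/693 + 228) = 3*(158002/693) = 158002/231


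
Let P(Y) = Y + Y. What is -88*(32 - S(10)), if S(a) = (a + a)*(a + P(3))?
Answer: 25344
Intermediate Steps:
P(Y) = 2*Y
S(a) = 2*a*(6 + a) (S(a) = (a + a)*(a + 2*3) = (2*a)*(a + 6) = (2*a)*(6 + a) = 2*a*(6 + a))
-88*(32 - S(10)) = -88*(32 - 2*10*(6 + 10)) = -88*(32 - 2*10*16) = -88*(32 - 1*320) = -88*(32 - 320) = -88*(-288) = 25344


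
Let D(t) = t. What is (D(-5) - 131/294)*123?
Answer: -65641/98 ≈ -669.81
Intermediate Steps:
(D(-5) - 131/294)*123 = (-5 - 131/294)*123 = -1601/294*123 = -65641/98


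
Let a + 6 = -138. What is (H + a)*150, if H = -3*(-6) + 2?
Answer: -18600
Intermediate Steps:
a = -144 (a = -6 - 138 = -144)
H = 20 (H = 18 + 2 = 20)
(H + a)*150 = (20 - 144)*150 = -124*150 = -18600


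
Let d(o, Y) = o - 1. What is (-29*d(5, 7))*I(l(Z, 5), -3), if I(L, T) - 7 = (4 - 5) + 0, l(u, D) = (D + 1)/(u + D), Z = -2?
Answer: -696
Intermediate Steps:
l(u, D) = (1 + D)/(D + u)
I(L, T) = 6 (I(L, T) = 7 + ((4 - 5) + 0) = 7 + (-1 + 0) = 7 - 1 = 6)
d(o, Y) = -1 + o
(-29*d(5, 7))*I(l(Z, 5), -3) = -29*(-1 + 5)*6 = -29*4*6 = -116*6 = -696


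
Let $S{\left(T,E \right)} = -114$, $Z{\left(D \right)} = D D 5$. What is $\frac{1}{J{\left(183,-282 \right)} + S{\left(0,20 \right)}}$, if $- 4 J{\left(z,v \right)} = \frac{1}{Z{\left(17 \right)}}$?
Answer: $- \frac{5780}{658921} \approx -0.0087719$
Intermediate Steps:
$Z{\left(D \right)} = 5 D^{2}$ ($Z{\left(D \right)} = D^{2} \cdot 5 = 5 D^{2}$)
$J{\left(z,v \right)} = - \frac{1}{5780}$ ($J{\left(z,v \right)} = - \frac{1}{4 \cdot 5 \cdot 17^{2}} = - \frac{1}{4 \cdot 5 \cdot 289} = - \frac{1}{4 \cdot 1445} = \left(- \frac{1}{4}\right) \frac{1}{1445} = - \frac{1}{5780}$)
$\frac{1}{J{\left(183,-282 \right)} + S{\left(0,20 \right)}} = \frac{1}{- \frac{1}{5780} - 114} = \frac{1}{- \frac{658921}{5780}} = - \frac{5780}{658921}$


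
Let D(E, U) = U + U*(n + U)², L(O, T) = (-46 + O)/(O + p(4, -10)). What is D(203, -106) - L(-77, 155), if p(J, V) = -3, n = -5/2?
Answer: -99837283/80 ≈ -1.2480e+6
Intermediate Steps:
n = -5/2 (n = -5*½ = -5/2 ≈ -2.5000)
L(O, T) = (-46 + O)/(-3 + O) (L(O, T) = (-46 + O)/(O - 3) = (-46 + O)/(-3 + O))
D(E, U) = U + U*(-5/2 + U)²
D(203, -106) - L(-77, 155) = (¼)*(-106)*(4 + (-5 + 2*(-106))²) - (-46 - 77)/(-3 - 77) = (¼)*(-106)*(4 + (-5 - 212)²) - (-123)/(-80) = (¼)*(-106)*(4 + (-217)²) - (-1)*(-123)/80 = (¼)*(-106)*(4 + 47089) - 1*123/80 = (¼)*(-106)*47093 - 123/80 = -2495929/2 - 123/80 = -99837283/80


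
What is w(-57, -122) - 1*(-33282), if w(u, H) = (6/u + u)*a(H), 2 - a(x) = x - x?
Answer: 630188/19 ≈ 33168.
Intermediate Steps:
a(x) = 2 (a(x) = 2 - (x - x) = 2 - 1*0 = 2 + 0 = 2)
w(u, H) = 2*u + 12/u (w(u, H) = (6/u + u)*2 = (u + 6/u)*2 = 2*u + 12/u)
w(-57, -122) - 1*(-33282) = (2*(-57) + 12/(-57)) - 1*(-33282) = (-114 + 12*(-1/57)) + 33282 = (-114 - 4/19) + 33282 = -2170/19 + 33282 = 630188/19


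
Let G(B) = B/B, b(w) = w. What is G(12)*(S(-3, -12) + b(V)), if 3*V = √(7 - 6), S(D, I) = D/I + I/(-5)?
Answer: 179/60 ≈ 2.9833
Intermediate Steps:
S(D, I) = -I/5 + D/I (S(D, I) = D/I + I*(-⅕) = D/I - I/5 = -I/5 + D/I)
V = ⅓ (V = √(7 - 6)/3 = √1/3 = (⅓)*1 = ⅓ ≈ 0.33333)
G(B) = 1
G(12)*(S(-3, -12) + b(V)) = 1*((-⅕*(-12) - 3/(-12)) + ⅓) = 1*((12/5 - 3*(-1/12)) + ⅓) = 1*((12/5 + ¼) + ⅓) = 1*(53/20 + ⅓) = 1*(179/60) = 179/60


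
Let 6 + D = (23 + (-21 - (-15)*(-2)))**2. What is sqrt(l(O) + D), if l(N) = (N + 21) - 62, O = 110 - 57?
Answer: sqrt(790) ≈ 28.107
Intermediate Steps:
O = 53
l(N) = -41 + N (l(N) = (21 + N) - 62 = -41 + N)
D = 778 (D = -6 + (23 + (-21 - (-15)*(-2)))**2 = -6 + (23 + (-21 - 1*30))**2 = -6 + (23 + (-21 - 30))**2 = -6 + (23 - 51)**2 = -6 + (-28)**2 = -6 + 784 = 778)
sqrt(l(O) + D) = sqrt((-41 + 53) + 778) = sqrt(12 + 778) = sqrt(790)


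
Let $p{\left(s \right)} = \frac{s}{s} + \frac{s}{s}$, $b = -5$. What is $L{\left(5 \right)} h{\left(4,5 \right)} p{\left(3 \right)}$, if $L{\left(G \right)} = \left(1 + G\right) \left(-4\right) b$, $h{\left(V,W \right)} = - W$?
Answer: $-1200$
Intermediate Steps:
$p{\left(s \right)} = 2$ ($p{\left(s \right)} = 1 + 1 = 2$)
$L{\left(G \right)} = 20 + 20 G$ ($L{\left(G \right)} = \left(1 + G\right) \left(-4\right) \left(-5\right) = \left(-4 - 4 G\right) \left(-5\right) = 20 + 20 G$)
$L{\left(5 \right)} h{\left(4,5 \right)} p{\left(3 \right)} = \left(20 + 20 \cdot 5\right) \left(\left(-1\right) 5\right) 2 = \left(20 + 100\right) \left(-5\right) 2 = 120 \left(-5\right) 2 = \left(-600\right) 2 = -1200$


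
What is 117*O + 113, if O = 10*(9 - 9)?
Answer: 113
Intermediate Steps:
O = 0 (O = 10*0 = 0)
117*O + 113 = 117*0 + 113 = 0 + 113 = 113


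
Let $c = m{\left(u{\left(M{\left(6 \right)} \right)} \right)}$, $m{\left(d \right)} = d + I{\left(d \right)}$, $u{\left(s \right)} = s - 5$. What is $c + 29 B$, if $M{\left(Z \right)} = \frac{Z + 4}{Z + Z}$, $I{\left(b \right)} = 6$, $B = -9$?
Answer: $- \frac{1555}{6} \approx -259.17$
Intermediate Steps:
$M{\left(Z \right)} = \frac{4 + Z}{2 Z}$
$u{\left(s \right)} = -5 + s$
$m{\left(d \right)} = 6 + d$ ($m{\left(d \right)} = d + 6 = 6 + d$)
$c = \frac{11}{6}$ ($c = 6 - \left(5 - \frac{4 + 6}{2 \cdot 6}\right) = 6 - \left(5 - \frac{5}{6}\right) = 6 + \left(-5 + \frac{5}{6}\right) = 6 - \frac{25}{6} = \frac{11}{6} \approx 1.8333$)
$c + 29 B = \frac{11}{6} + 29 \left(-9\right) = \frac{11}{6} - 261 = - \frac{1555}{6}$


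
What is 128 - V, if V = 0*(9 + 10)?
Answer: 128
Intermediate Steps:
V = 0 (V = 0*19 = 0)
128 - V = 128 - 1*0 = 128 + 0 = 128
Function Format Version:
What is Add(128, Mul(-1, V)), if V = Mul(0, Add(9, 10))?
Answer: 128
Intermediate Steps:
V = 0 (V = Mul(0, 19) = 0)
Add(128, Mul(-1, V)) = Add(128, Mul(-1, 0)) = Add(128, 0) = 128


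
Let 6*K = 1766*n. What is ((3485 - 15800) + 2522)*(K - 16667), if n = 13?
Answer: 377245946/3 ≈ 1.2575e+8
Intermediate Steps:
K = 11479/3 (K = (1766*13)/6 = (1/6)*22958 = 11479/3 ≈ 3826.3)
((3485 - 15800) + 2522)*(K - 16667) = ((3485 - 15800) + 2522)*(11479/3 - 16667) = (-12315 + 2522)*(-38522/3) = -9793*(-38522/3) = 377245946/3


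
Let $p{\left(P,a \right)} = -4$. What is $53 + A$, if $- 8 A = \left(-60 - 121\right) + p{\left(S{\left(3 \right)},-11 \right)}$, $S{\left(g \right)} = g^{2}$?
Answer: $\frac{609}{8} \approx 76.125$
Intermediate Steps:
$A = \frac{185}{8}$ ($A = - \frac{\left(-60 - 121\right) - 4}{8} = - \frac{-181 - 4}{8} = \left(- \frac{1}{8}\right) \left(-185\right) = \frac{185}{8} \approx 23.125$)
$53 + A = 53 + \frac{185}{8} = \frac{609}{8}$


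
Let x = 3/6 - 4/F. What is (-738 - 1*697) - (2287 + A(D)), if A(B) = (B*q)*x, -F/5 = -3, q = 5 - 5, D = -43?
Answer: -3722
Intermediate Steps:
q = 0
F = 15 (F = -5*(-3) = 15)
x = 7/30 (x = 3/6 - 4/15 = 3*(⅙) - 4*1/15 = ½ - 4/15 = 7/30 ≈ 0.23333)
A(B) = 0 (A(B) = (B*0)*(7/30) = 0*(7/30) = 0)
(-738 - 1*697) - (2287 + A(D)) = (-738 - 1*697) - (2287 + 0) = (-738 - 697) - 1*2287 = -1435 - 2287 = -3722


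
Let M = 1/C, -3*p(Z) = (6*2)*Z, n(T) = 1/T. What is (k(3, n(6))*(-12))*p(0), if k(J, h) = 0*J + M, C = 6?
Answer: 0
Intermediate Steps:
n(T) = 1/T
p(Z) = -4*Z (p(Z) = -6*2*Z/3 = -4*Z)
M = 1/6 ≈ 0.16667
k(J, h) = 1/6 (k(J, h) = 0*J + 1/6 = 0 + 1/6 = 1/6)
(k(3, n(6))*(-12))*p(0) = ((1/6)*(-12))*(-4*0) = -2*0 = 0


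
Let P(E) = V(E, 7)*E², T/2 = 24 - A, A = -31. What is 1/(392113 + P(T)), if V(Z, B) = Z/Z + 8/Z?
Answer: 1/405093 ≈ 2.4686e-6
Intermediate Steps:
V(Z, B) = 1 + 8/Z
T = 110 (T = 2*(24 - 1*(-31)) = 2*(24 + 31) = 2*55 = 110)
P(E) = E*(8 + E) (P(E) = ((8 + E)/E)*E² = E*(8 + E))
1/(392113 + P(T)) = 1/(392113 + 110*(8 + 110)) = 1/(392113 + 110*118) = 1/(392113 + 12980) = 1/405093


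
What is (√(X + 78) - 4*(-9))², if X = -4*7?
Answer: 1346 + 360*√2 ≈ 1855.1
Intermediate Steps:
X = -28
(√(X + 78) - 4*(-9))² = (√(-28 + 78) - 4*(-9))² = (√50 + 36)² = (5*√2 + 36)² = (36 + 5*√2)²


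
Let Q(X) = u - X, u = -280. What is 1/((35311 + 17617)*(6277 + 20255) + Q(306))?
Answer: 1/1404285110 ≈ 7.1211e-10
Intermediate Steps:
Q(X) = -280 - X
1/((35311 + 17617)*(6277 + 20255) + Q(306)) = 1/((35311 + 17617)*(6277 + 20255) + (-280 - 1*306)) = 1/(52928*26532 + (-280 - 306)) = 1/(1404285696 - 586) = 1/1404285110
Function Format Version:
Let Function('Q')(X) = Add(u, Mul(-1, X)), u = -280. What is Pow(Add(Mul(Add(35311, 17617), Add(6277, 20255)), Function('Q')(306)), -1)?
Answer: Rational(1, 1404285110) ≈ 7.1211e-10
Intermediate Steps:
Function('Q')(X) = Add(-280, Mul(-1, X))
Pow(Add(Mul(Add(35311, 17617), Add(6277, 20255)), Function('Q')(306)), -1) = Pow(Add(Mul(Add(35311, 17617), Add(6277, 20255)), Add(-280, Mul(-1, 306))), -1) = Pow(Add(Mul(52928, 26532), Add(-280, -306)), -1) = Pow(Add(1404285696, -586), -1) = Pow(1404285110, -1) = Rational(1, 1404285110)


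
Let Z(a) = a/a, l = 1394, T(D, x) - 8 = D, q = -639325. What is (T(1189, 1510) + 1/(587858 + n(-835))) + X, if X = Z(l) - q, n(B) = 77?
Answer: 376585890006/587935 ≈ 6.4052e+5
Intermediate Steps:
T(D, x) = 8 + D
Z(a) = 1
X = 639326 (X = 1 - 1*(-639325) = 1 + 639325 = 639326)
(T(1189, 1510) + 1/(587858 + n(-835))) + X = ((8 + 1189) + 1/(587858 + 77)) + 639326 = (1197 + 1/587935) + 639326 = 703758196/587935 + 639326 = 376585890006/587935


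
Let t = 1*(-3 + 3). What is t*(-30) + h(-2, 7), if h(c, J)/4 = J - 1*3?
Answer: 16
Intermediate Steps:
h(c, J) = -12 + 4*J (h(c, J) = 4*(J - 1*3) = 4*(J - 3) = 4*(-3 + J) = -12 + 4*J)
t = 0 (t = 1*0 = 0)
t*(-30) + h(-2, 7) = 0*(-30) + (-12 + 4*7) = 0 + (-12 + 28) = 0 + 16 = 16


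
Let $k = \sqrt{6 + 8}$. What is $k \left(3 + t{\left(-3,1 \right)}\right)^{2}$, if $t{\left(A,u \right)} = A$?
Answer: $0$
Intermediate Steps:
$k = \sqrt{14} \approx 3.7417$
$k \left(3 + t{\left(-3,1 \right)}\right)^{2} = \sqrt{14} \left(3 - 3\right)^{2} = \sqrt{14} \cdot 0^{2} = \sqrt{14} \cdot 0 = 0$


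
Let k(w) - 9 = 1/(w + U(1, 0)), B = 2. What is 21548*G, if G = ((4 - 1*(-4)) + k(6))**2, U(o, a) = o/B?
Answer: 1071560492/169 ≈ 6.3406e+6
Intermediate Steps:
U(o, a) = o/2
k(w) = 9 + 1/(1/2 + w) (k(w) = 9 + 1/(w + (1/2)*1) = 9 + 1/(w + 1/2) = 9 + 1/(1/2 + w))
G = 49729/169 (G = ((4 - 1*(-4)) + (11 + 18*6)/(1 + 2*6))**2 = ((4 + 4) + (11 + 108)/(1 + 12))**2 = (8 + 119/13)**2 = (223/13)**2 = 49729/169 ≈ 294.25)
21548*G = 21548*(49729/169) = 1071560492/169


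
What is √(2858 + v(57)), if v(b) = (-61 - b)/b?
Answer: 2*√2319729/57 ≈ 53.441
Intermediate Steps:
v(b) = (-61 - b)/b
√(2858 + v(57)) = √(2858 + (-61 - 1*57)/57) = √(2858 + (-61 - 57)/57) = √(2858 + (1/57)*(-118)) = √(2858 - 118/57) = √(162788/57) = 2*√2319729/57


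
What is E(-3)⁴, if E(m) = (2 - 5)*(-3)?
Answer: 6561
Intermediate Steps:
E(m) = 9 (E(m) = -3*(-3) = 9)
E(-3)⁴ = 9⁴ = 6561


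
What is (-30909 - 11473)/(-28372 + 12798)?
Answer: 21191/7787 ≈ 2.7213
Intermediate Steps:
(-30909 - 11473)/(-28372 + 12798) = -42382/(-15574) = -42382*(-1/15574) = 21191/7787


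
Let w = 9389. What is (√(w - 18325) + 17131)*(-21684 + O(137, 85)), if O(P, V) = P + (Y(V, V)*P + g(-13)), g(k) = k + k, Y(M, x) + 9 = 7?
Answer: -374260957 - 43694*I*√2234 ≈ -3.7426e+8 - 2.0652e+6*I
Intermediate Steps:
Y(M, x) = -2 (Y(M, x) = -9 + 7 = -2)
g(k) = 2*k
O(P, V) = -26 - P (O(P, V) = P + (-2*P + 2*(-13)) = P + (-2*P - 26) = P + (-26 - 2*P) = -26 - P)
(√(w - 18325) + 17131)*(-21684 + O(137, 85)) = (√(9389 - 18325) + 17131)*(-21684 + (-26 - 1*137)) = (√(-8936) + 17131)*(-21684 + (-26 - 137)) = (2*I*√2234 + 17131)*(-21684 - 163) = (17131 + 2*I*√2234)*(-21847) = -374260957 - 43694*I*√2234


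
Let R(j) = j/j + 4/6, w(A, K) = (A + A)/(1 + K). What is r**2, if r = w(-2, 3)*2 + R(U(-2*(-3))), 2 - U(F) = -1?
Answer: 1/9 ≈ 0.11111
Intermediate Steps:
w(A, K) = 2*A/(1 + K) (w(A, K) = (2*A)/(1 + K) = 2*A/(1 + K))
U(F) = 3 (U(F) = 2 - 1*(-1) = 2 + 1 = 3)
R(j) = 5/3 (R(j) = 1 + 4*(1/6) = 1 + 2/3 = 5/3)
r = -1/3 (r = (2*(-2)/(1 + 3))*2 + 5/3 = (2*(-2)/4)*2 + 5/3 = (2*(-2)*(1/4))*2 + 5/3 = -1*2 + 5/3 = -2 + 5/3 = -1/3 ≈ -0.33333)
r**2 = (-1/3)**2 = 1/9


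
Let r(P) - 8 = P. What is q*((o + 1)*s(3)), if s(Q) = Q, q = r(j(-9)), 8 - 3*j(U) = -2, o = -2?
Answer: -34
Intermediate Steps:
j(U) = 10/3 (j(U) = 8/3 - 1/3*(-2) = 8/3 + 2/3 = 10/3)
r(P) = 8 + P
q = 34/3 (q = 8 + 10/3 = 34/3 ≈ 11.333)
q*((o + 1)*s(3)) = 34*((-2 + 1)*3)/3 = 34*(-1*3)/3 = (34/3)*(-3) = -34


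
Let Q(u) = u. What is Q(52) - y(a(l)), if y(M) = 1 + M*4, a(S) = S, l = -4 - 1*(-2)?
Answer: 59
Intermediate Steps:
l = -2 (l = -4 + 2 = -2)
y(M) = 1 + 4*M
Q(52) - y(a(l)) = 52 - (1 + 4*(-2)) = 52 - (1 - 8) = 52 - 1*(-7) = 52 + 7 = 59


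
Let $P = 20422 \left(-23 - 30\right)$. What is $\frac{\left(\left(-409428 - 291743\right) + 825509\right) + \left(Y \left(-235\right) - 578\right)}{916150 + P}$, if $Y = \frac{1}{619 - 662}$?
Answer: $- \frac{5321915}{7147288} \approx -0.74461$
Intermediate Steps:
$P = -1082366$ ($P = 20422 \left(-23 - 30\right) = 20422 \left(-53\right) = -1082366$)
$Y = - \frac{1}{43}$ ($Y = \frac{1}{-43} = - \frac{1}{43} \approx -0.023256$)
$\frac{\left(\left(-409428 - 291743\right) + 825509\right) + \left(Y \left(-235\right) - 578\right)}{916150 + P} = \frac{\left(\left(-409428 - 291743\right) + 825509\right) - \frac{24619}{43}}{916150 - 1082366} = \frac{\left(-701171 + 825509\right) + \left(\frac{235}{43} - 578\right)}{-166216} = \left(124338 - \frac{24619}{43}\right) \left(- \frac{1}{166216}\right) = \frac{5321915}{43} \left(- \frac{1}{166216}\right) = - \frac{5321915}{7147288}$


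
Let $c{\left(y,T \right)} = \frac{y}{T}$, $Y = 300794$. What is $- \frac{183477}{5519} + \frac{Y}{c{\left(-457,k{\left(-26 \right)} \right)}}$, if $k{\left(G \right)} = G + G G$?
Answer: $- \frac{1079137204889}{2522183} \approx -4.2786 \cdot 10^{5}$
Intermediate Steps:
$k{\left(G \right)} = G + G^{2}$
$- \frac{183477}{5519} + \frac{Y}{c{\left(-457,k{\left(-26 \right)} \right)}} = - \frac{183477}{5519} + \frac{300794}{\left(-457\right) \frac{1}{\left(-26\right) \left(1 - 26\right)}} = \left(-183477\right) \frac{1}{5519} + \frac{300794}{\left(-457\right) \frac{1}{\left(-26\right) \left(-25\right)}} = - \frac{183477}{5519} + \frac{300794}{\left(-457\right) \frac{1}{650}} = - \frac{183477}{5519} + \frac{300794}{- \frac{457}{650}} = - \frac{183477}{5519} + 300794 \left(- \frac{650}{457}\right) = - \frac{183477}{5519} - \frac{195516100}{457} = - \frac{1079137204889}{2522183}$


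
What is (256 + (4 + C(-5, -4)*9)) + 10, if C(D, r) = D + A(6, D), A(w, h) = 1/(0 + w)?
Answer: 453/2 ≈ 226.50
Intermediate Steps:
A(w, h) = 1/w
C(D, r) = ⅙ + D (C(D, r) = D + 1/6 = D + ⅙ = ⅙ + D)
(256 + (4 + C(-5, -4)*9)) + 10 = (256 + (4 + (⅙ - 5)*9)) + 10 = (256 + (4 - 29/6*9)) + 10 = (256 + (4 - 87/2)) + 10 = (256 - 79/2) + 10 = 433/2 + 10 = 453/2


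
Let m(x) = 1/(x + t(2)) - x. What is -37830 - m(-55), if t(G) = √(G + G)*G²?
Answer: -1780594/47 ≈ -37885.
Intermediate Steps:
t(G) = √2*G^(5/2) (t(G) = √(2*G)*G² = (√2*√G)*G² = √2*G^(5/2))
m(x) = 1/(8 + x) - x (m(x) = 1/(x + √2*2^(5/2)) - x = 1/(x + √2*(4*√2)) - x = 1/(x + 8) - x = 1/(8 + x) - x)
-37830 - m(-55) = -37830 - (1 - 1*(-55)² - 8*(-55))/(8 - 55) = -37830 - (1 - 1*3025 + 440)/(-47) = -37830 - (-1)*(1 - 3025 + 440)/47 = -37830 - (-1)*(-2584)/47 = -37830 - 1*2584/47 = -37830 - 2584/47 = -1780594/47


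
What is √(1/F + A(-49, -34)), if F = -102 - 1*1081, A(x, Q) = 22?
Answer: 5*√7287/91 ≈ 4.6903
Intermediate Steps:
F = -1183 (F = -102 - 1081 = -1183)
√(1/F + A(-49, -34)) = √(1/(-1183) + 22) = √(-1/1183 + 22) = √(26025/1183) = 5*√7287/91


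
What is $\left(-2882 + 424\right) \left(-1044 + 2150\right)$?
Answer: $-2718548$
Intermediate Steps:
$\left(-2882 + 424\right) \left(-1044 + 2150\right) = \left(-2458\right) 1106 = -2718548$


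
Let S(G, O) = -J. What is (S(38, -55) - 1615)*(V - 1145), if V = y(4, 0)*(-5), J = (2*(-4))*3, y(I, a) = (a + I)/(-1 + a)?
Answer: 1789875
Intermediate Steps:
y(I, a) = (I + a)/(-1 + a)
J = -24 (J = -8*3 = -24)
V = 20 (V = ((4 + 0)/(-1 + 0))*(-5) = (4/(-1))*(-5) = -1*4*(-5) = -4*(-5) = 20)
S(G, O) = 24 (S(G, O) = -1*(-24) = 24)
(S(38, -55) - 1615)*(V - 1145) = (24 - 1615)*(20 - 1145) = -1591*(-1125) = 1789875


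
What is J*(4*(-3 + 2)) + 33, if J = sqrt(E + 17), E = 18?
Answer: 33 - 4*sqrt(35) ≈ 9.3357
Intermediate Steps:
J = sqrt(35) (J = sqrt(18 + 17) = sqrt(35) ≈ 5.9161)
J*(4*(-3 + 2)) + 33 = sqrt(35)*(4*(-3 + 2)) + 33 = sqrt(35)*(4*(-1)) + 33 = sqrt(35)*(-4) + 33 = -4*sqrt(35) + 33 = 33 - 4*sqrt(35)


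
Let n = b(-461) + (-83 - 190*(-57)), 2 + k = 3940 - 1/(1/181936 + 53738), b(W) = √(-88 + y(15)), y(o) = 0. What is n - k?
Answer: 66570754102057/9776876769 + 2*I*√22 ≈ 6809.0 + 9.3808*I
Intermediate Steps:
b(W) = 2*I*√22 (b(W) = √(-88 + 0) = √(-88) = 2*I*√22)
k = 38501340534386/9776876769 (k = -2 + (3940 - 1/(1/181936 + 53738)) = -2 + (3940 - 1/9776876769/181936) = -2 + (3940 - 1*181936/9776876769) = -2 + (3940 - 181936/9776876769) = -2 + 38520894287924/9776876769 = 38501340534386/9776876769 ≈ 3938.0)
n = 10747 + 2*I*√22 (n = 2*I*√22 + (-83 - 190*(-57)) = 2*I*√22 + (-83 + 10830) = 2*I*√22 + 10747 = 10747 + 2*I*√22 ≈ 10747.0 + 9.3808*I)
n - k = (10747 + 2*I*√22) - 1*38501340534386/9776876769 = (10747 + 2*I*√22) - 38501340534386/9776876769 = 66570754102057/9776876769 + 2*I*√22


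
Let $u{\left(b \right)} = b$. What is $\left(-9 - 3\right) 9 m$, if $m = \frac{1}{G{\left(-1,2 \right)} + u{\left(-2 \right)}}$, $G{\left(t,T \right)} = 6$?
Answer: $-27$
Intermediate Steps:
$m = \frac{1}{4}$ ($m = \frac{1}{6 - 2} = \frac{1}{4} \approx 0.25$)
$\left(-9 - 3\right) 9 m = \left(-9 - 3\right) 9 \cdot \frac{1}{4} = \left(-12\right) 9 \cdot \frac{1}{4} = \left(-108\right) \frac{1}{4} = -27$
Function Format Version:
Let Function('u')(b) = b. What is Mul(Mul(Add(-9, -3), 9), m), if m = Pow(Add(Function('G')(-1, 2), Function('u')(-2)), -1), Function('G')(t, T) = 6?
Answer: -27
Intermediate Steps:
m = Rational(1, 4) (m = Pow(Add(6, -2), -1) = Pow(4, -1) = Rational(1, 4) ≈ 0.25000)
Mul(Mul(Add(-9, -3), 9), m) = Mul(Mul(Add(-9, -3), 9), Rational(1, 4)) = Mul(Mul(-12, 9), Rational(1, 4)) = Mul(-108, Rational(1, 4)) = -27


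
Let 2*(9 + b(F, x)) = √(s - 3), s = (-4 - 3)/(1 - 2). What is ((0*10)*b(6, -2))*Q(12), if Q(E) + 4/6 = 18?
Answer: 0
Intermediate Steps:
Q(E) = 52/3 (Q(E) = -⅔ + 18 = 52/3)
s = 7 (s = -7/(-1) = -7*(-1) = 7)
b(F, x) = -8 (b(F, x) = -9 + √(7 - 3)/2 = -9 + √4/2 = -9 + (½)*2 = -9 + 1 = -8)
((0*10)*b(6, -2))*Q(12) = ((0*10)*(-8))*(52/3) = (0*(-8))*(52/3) = 0*(52/3) = 0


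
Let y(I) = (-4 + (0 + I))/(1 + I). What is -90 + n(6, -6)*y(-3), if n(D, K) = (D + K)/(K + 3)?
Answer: -90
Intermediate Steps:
y(I) = (-4 + I)/(1 + I)
n(D, K) = (D + K)/(3 + K)
-90 + n(6, -6)*y(-3) = -90 + ((6 - 6)/(3 - 6))*((-4 - 3)/(1 - 3)) = -90 + (0/(-3))*(-7/(-2)) = -90 + (-1/3*0)*(-1/2*(-7)) = -90 + 0*(7/2) = -90 + 0 = -90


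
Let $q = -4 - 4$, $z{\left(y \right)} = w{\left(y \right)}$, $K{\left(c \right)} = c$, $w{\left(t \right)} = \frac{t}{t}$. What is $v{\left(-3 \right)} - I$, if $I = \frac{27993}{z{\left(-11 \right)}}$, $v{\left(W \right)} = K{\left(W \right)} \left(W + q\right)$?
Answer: $-27960$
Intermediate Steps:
$w{\left(t \right)} = 1$
$z{\left(y \right)} = 1$
$q = -8$ ($q = -4 - 4 = -8$)
$v{\left(W \right)} = W \left(-8 + W\right)$ ($v{\left(W \right)} = W \left(W - 8\right) = W \left(-8 + W\right)$)
$I = 27993$ ($I = \frac{27993}{1} = 27993 \cdot 1 = 27993$)
$v{\left(-3 \right)} - I = - 3 \left(-8 - 3\right) - 27993 = \left(-3\right) \left(-11\right) - 27993 = 33 - 27993 = -27960$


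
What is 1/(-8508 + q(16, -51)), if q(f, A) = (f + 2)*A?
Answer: -1/9426 ≈ -0.00010609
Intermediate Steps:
q(f, A) = A*(2 + f) (q(f, A) = (2 + f)*A = A*(2 + f))
1/(-8508 + q(16, -51)) = 1/(-8508 - 51*(2 + 16)) = 1/(-8508 - 51*18) = 1/(-8508 - 918) = 1/(-9426) = -1/9426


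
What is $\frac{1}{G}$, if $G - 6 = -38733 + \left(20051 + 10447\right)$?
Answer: $- \frac{1}{8229} \approx -0.00012152$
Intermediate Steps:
$G = -8229$ ($G = 6 + \left(-38733 + \left(20051 + 10447\right)\right) = 6 + \left(-38733 + 30498\right) = 6 - 8235 = -8229$)
$\frac{1}{G} = \frac{1}{-8229} = - \frac{1}{8229}$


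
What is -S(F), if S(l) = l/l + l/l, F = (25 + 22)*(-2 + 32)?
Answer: -2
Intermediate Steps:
F = 1410 (F = 47*30 = 1410)
S(l) = 2 (S(l) = 1 + 1 = 2)
-S(F) = -1*2 = -2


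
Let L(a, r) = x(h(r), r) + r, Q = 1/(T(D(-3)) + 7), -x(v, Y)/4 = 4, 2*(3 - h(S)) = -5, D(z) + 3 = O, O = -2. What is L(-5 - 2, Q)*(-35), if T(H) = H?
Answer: 1085/2 ≈ 542.50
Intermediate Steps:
D(z) = -5 (D(z) = -3 - 2 = -5)
h(S) = 11/2 (h(S) = 3 - 1/2*(-5) = 3 + 5/2 = 11/2)
x(v, Y) = -16 (x(v, Y) = -4*4 = -16)
Q = 1/2 (Q = 1/(-5 + 7) = 1/2 ≈ 0.50000)
L(a, r) = -16 + r
L(-5 - 2, Q)*(-35) = (-16 + 1/2)*(-35) = -31/2*(-35) = 1085/2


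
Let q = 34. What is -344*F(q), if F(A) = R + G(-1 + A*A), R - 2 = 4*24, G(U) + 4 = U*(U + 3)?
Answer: -460128896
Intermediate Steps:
G(U) = -4 + U*(3 + U) (G(U) = -4 + U*(U + 3) = -4 + U*(3 + U))
R = 98 (R = 2 + 4*24 = 2 + 96 = 98)
F(A) = 91 + (-1 + A²)² + 3*A² (F(A) = 98 + (-4 + (-1 + A*A)² + 3*(-1 + A*A)) = 98 + (-4 + (-1 + A²)² + 3*(-1 + A²)) = 98 + (-4 + (-1 + A²)² + (-3 + 3*A²)) = 98 + (-7 + (-1 + A²)² + 3*A²) = 91 + (-1 + A²)² + 3*A²)
-344*F(q) = -344*(92 + 34² + 34⁴) = -344*(92 + 1156 + 1336336) = -344*1337584 = -460128896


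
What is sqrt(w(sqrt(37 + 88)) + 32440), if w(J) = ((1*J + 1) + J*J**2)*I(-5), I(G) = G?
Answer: sqrt(32435 - 3150*sqrt(5)) ≈ 159.35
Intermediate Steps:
w(J) = -5 - 5*J - 5*J**3 (w(J) = ((1*J + 1) + J*J**2)*(-5) = ((J + 1) + J**3)*(-5) = ((1 + J) + J**3)*(-5) = (1 + J + J**3)*(-5) = -5 - 5*J - 5*J**3)
sqrt(w(sqrt(37 + 88)) + 32440) = sqrt((-5 - 5*sqrt(37 + 88) - 5*(37 + 88)**(3/2)) + 32440) = sqrt((-5 - 25*sqrt(5) - 5*625*sqrt(5)) + 32440) = sqrt((-5 - 25*sqrt(5) - 3125*sqrt(5)) + 32440) = sqrt((-5 - 3150*sqrt(5)) + 32440) = sqrt(32435 - 3150*sqrt(5))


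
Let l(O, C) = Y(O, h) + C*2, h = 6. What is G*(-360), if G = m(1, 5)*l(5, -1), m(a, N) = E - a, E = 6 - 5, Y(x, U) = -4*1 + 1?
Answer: 0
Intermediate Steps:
Y(x, U) = -3 (Y(x, U) = -4 + 1 = -3)
E = 1
l(O, C) = -3 + 2*C (l(O, C) = -3 + C*2 = -3 + 2*C)
m(a, N) = 1 - a
G = 0 (G = (1 - 1*1)*(-3 + 2*(-1)) = (1 - 1)*(-3 - 2) = 0*(-5) = 0)
G*(-360) = 0*(-360) = 0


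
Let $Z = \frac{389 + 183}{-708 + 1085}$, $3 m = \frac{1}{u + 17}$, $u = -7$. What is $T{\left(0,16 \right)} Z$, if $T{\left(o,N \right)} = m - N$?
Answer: $- \frac{10538}{435} \approx -24.225$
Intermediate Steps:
$m = \frac{1}{30}$ ($m = \frac{1}{3 \left(-7 + 17\right)} = \frac{1}{3 \cdot 10} = \frac{1}{3} \cdot \frac{1}{10} = \frac{1}{30} \approx 0.033333$)
$T{\left(o,N \right)} = \frac{1}{30} - N$
$Z = \frac{44}{29}$ ($Z = \frac{572}{377} = 572 \cdot \frac{1}{377} = \frac{44}{29} \approx 1.5172$)
$T{\left(0,16 \right)} Z = \left(\frac{1}{30} - 16\right) \frac{44}{29} = \left(- \frac{479}{30}\right) \frac{44}{29} = - \frac{10538}{435}$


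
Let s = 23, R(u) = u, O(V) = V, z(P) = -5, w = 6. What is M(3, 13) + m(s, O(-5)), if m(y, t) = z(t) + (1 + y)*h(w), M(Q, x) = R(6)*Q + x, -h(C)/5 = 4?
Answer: -454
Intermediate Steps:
h(C) = -20 (h(C) = -5*4 = -20)
M(Q, x) = x + 6*Q (M(Q, x) = 6*Q + x = x + 6*Q)
m(y, t) = -25 - 20*y (m(y, t) = -5 + (1 + y)*(-20) = -5 + (-20 - 20*y) = -25 - 20*y)
M(3, 13) + m(s, O(-5)) = (13 + 6*3) + (-25 - 20*23) = (13 + 18) + (-25 - 460) = 31 - 485 = -454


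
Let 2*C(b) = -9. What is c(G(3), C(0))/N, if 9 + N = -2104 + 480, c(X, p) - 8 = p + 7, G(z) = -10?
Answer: -21/3266 ≈ -0.0064299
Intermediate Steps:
C(b) = -9/2 (C(b) = (1/2)*(-9) = -9/2)
c(X, p) = 15 + p (c(X, p) = 8 + (p + 7) = 8 + (7 + p) = 15 + p)
N = -1633 (N = -9 + (-2104 + 480) = -9 - 1624 = -1633)
c(G(3), C(0))/N = (15 - 9/2)/(-1633) = (21/2)*(-1/1633) = -21/3266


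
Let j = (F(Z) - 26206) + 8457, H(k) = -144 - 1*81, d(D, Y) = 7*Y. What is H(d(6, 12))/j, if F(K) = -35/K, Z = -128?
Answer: 9600/757279 ≈ 0.012677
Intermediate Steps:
H(k) = -225 (H(k) = -144 - 81 = -225)
j = -2271837/128 (j = (-35/(-128) - 26206) + 8457 = (-35*(-1/128) - 26206) + 8457 = (35/128 - 26206) + 8457 = -3354333/128 + 8457 = -2271837/128 ≈ -17749.)
H(d(6, 12))/j = -225/(-2271837/128) = -225*(-128/2271837) = 9600/757279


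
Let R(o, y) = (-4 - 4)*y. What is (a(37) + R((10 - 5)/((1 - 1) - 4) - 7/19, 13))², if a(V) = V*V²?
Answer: 2555201401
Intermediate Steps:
a(V) = V³
R(o, y) = -8*y
(a(37) + R((10 - 5)/((1 - 1) - 4) - 7/19, 13))² = (37³ - 8*13)² = (50653 - 104)² = 50549² = 2555201401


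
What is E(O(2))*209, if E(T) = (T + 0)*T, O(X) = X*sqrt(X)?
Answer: 1672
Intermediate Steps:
O(X) = X**(3/2)
E(T) = T**2 (E(T) = T*T = T**2)
E(O(2))*209 = (2**(3/2))**2*209 = (2*sqrt(2))**2*209 = 8*209 = 1672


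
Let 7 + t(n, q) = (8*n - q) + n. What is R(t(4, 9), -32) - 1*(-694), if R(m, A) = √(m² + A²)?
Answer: 694 + 4*√89 ≈ 731.74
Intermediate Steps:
t(n, q) = -7 - q + 9*n (t(n, q) = -7 + ((8*n - q) + n) = -7 + ((-q + 8*n) + n) = -7 + (-q + 9*n) = -7 - q + 9*n)
R(m, A) = √(A² + m²)
R(t(4, 9), -32) - 1*(-694) = √((-32)² + (-7 - 1*9 + 9*4)²) - 1*(-694) = √(1024 + (-7 - 9 + 36)²) + 694 = √(1024 + 20²) + 694 = √(1024 + 400) + 694 = √1424 + 694 = 4*√89 + 694 = 694 + 4*√89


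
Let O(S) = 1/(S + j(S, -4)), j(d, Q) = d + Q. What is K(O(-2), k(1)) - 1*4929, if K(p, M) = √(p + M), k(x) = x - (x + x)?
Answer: -4929 + 3*I*√2/4 ≈ -4929.0 + 1.0607*I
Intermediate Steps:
j(d, Q) = Q + d
O(S) = 1/(-4 + 2*S) (O(S) = 1/(S + (-4 + S)) = 1/(-4 + 2*S))
k(x) = -x (k(x) = x - 2*x = -x)
K(p, M) = √(M + p)
K(O(-2), k(1)) - 1*4929 = √(-1*1 + 1/(2*(-2 - 2))) - 1*4929 = √(-1 + (½)/(-4)) - 4929 = √(-1 + (½)*(-¼)) - 4929 = √(-1 - ⅛) - 4929 = √(-9/8) - 4929 = 3*I*√2/4 - 4929 = -4929 + 3*I*√2/4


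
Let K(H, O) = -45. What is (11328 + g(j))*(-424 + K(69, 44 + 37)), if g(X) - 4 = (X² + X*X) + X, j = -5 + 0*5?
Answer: -5335813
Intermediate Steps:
j = -5 (j = -5 + 0 = -5)
g(X) = 4 + X + 2*X² (g(X) = 4 + ((X² + X*X) + X) = 4 + ((X² + X²) + X) = 4 + (2*X² + X) = 4 + (X + 2*X²) = 4 + X + 2*X²)
(11328 + g(j))*(-424 + K(69, 44 + 37)) = (11328 + (4 - 5 + 2*(-5)²))*(-424 - 45) = (11328 + (4 - 5 + 2*25))*(-469) = (11328 + (4 - 5 + 50))*(-469) = (11328 + 49)*(-469) = 11377*(-469) = -5335813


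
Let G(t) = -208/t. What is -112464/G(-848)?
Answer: -5960592/13 ≈ -4.5851e+5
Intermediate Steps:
-112464/G(-848) = -112464/((-208/(-848))) = -112464/((-208*(-1/848))) = -112464/13/53 = -112464*53/13 = -5960592/13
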